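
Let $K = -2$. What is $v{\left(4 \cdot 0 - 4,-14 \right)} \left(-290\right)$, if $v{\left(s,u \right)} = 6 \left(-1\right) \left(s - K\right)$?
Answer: $-3480$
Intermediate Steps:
$v{\left(s,u \right)} = -12 - 6 s$ ($v{\left(s,u \right)} = 6 \left(-1\right) \left(s - -2\right) = - 6 \left(s + 2\right) = - 6 \left(2 + s\right) = -12 - 6 s$)
$v{\left(4 \cdot 0 - 4,-14 \right)} \left(-290\right) = \left(-12 - 6 \left(4 \cdot 0 - 4\right)\right) \left(-290\right) = \left(-12 - 6 \left(0 - 4\right)\right) \left(-290\right) = \left(-12 - -24\right) \left(-290\right) = \left(-12 + 24\right) \left(-290\right) = 12 \left(-290\right) = -3480$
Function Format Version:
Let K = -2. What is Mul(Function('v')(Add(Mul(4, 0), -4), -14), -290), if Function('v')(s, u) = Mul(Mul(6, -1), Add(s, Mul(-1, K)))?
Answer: -3480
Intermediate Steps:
Function('v')(s, u) = Add(-12, Mul(-6, s)) (Function('v')(s, u) = Mul(Mul(6, -1), Add(s, Mul(-1, -2))) = Mul(-6, Add(s, 2)) = Mul(-6, Add(2, s)) = Add(-12, Mul(-6, s)))
Mul(Function('v')(Add(Mul(4, 0), -4), -14), -290) = Mul(Add(-12, Mul(-6, Add(Mul(4, 0), -4))), -290) = Mul(Add(-12, Mul(-6, Add(0, -4))), -290) = Mul(Add(-12, Mul(-6, -4)), -290) = Mul(Add(-12, 24), -290) = Mul(12, -290) = -3480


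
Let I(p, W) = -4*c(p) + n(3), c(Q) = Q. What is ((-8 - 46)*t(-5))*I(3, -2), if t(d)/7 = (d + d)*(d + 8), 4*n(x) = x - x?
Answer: -136080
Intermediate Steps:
n(x) = 0 (n(x) = (x - x)/4 = (¼)*0 = 0)
I(p, W) = -4*p (I(p, W) = -4*p + 0 = -4*p)
t(d) = 14*d*(8 + d) (t(d) = 7*((d + d)*(d + 8)) = 7*((2*d)*(8 + d)) = 7*(2*d*(8 + d)) = 14*d*(8 + d))
((-8 - 46)*t(-5))*I(3, -2) = ((-8 - 46)*(14*(-5)*(8 - 5)))*(-4*3) = -756*(-5)*3*(-12) = -54*(-210)*(-12) = 11340*(-12) = -136080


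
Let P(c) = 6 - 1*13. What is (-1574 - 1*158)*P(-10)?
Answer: 12124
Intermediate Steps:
P(c) = -7 (P(c) = 6 - 13 = -7)
(-1574 - 1*158)*P(-10) = (-1574 - 1*158)*(-7) = (-1574 - 158)*(-7) = -1732*(-7) = 12124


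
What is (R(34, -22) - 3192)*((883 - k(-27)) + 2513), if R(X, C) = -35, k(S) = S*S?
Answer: -8606409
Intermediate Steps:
k(S) = S**2
(R(34, -22) - 3192)*((883 - k(-27)) + 2513) = (-35 - 3192)*((883 - 1*(-27)**2) + 2513) = -3227*((883 - 1*729) + 2513) = -3227*((883 - 729) + 2513) = -3227*(154 + 2513) = -3227*2667 = -8606409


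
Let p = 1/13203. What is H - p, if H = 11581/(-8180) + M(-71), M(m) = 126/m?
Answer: -24464828773/7668038340 ≈ -3.1905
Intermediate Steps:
H = -1852931/580780 (H = 11581/(-8180) + 126/(-71) = 11581*(-1/8180) + 126*(-1/71) = -11581/8180 - 126/71 = -1852931/580780 ≈ -3.1904)
p = 1/13203 ≈ 7.5740e-5
H - p = -1852931/580780 - 1*1/13203 = -1852931/580780 - 1/13203 = -24464828773/7668038340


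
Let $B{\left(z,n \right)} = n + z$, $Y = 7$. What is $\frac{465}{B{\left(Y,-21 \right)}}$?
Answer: $- \frac{465}{14} \approx -33.214$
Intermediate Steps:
$\frac{465}{B{\left(Y,-21 \right)}} = \frac{465}{-21 + 7} = \frac{465}{-14} = 465 \left(- \frac{1}{14}\right) = - \frac{465}{14}$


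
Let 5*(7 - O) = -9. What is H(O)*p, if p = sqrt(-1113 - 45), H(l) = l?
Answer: 44*I*sqrt(1158)/5 ≈ 299.46*I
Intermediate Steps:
O = 44/5 (O = 7 - 1/5*(-9) = 7 + 9/5 = 44/5 ≈ 8.8000)
p = I*sqrt(1158) (p = sqrt(-1158) = I*sqrt(1158) ≈ 34.029*I)
H(O)*p = 44*(I*sqrt(1158))/5 = 44*I*sqrt(1158)/5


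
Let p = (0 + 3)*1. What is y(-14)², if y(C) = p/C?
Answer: 9/196 ≈ 0.045918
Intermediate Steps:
p = 3 (p = 3*1 = 3)
y(C) = 3/C
y(-14)² = (3/(-14))² = (3*(-1/14))² = (-3/14)² = 9/196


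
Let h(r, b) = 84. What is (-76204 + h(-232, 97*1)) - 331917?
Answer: -408037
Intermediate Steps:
(-76204 + h(-232, 97*1)) - 331917 = (-76204 + 84) - 331917 = -76120 - 331917 = -408037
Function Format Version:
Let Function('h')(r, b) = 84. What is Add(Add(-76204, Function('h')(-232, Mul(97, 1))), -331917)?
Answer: -408037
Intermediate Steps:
Add(Add(-76204, Function('h')(-232, Mul(97, 1))), -331917) = Add(Add(-76204, 84), -331917) = Add(-76120, -331917) = -408037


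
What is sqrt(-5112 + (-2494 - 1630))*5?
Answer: 10*I*sqrt(2309) ≈ 480.52*I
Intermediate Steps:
sqrt(-5112 + (-2494 - 1630))*5 = sqrt(-5112 - 4124)*5 = sqrt(-9236)*5 = (2*I*sqrt(2309))*5 = 10*I*sqrt(2309)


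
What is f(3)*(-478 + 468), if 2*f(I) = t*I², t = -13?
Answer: 585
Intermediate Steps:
f(I) = -13*I²/2 (f(I) = (-13*I²)/2 = -13*I²/2)
f(3)*(-478 + 468) = (-13/2*3²)*(-478 + 468) = -13/2*9*(-10) = -117/2*(-10) = 585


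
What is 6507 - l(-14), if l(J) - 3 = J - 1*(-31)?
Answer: 6487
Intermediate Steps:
l(J) = 34 + J (l(J) = 3 + (J - 1*(-31)) = 3 + (J + 31) = 3 + (31 + J) = 34 + J)
6507 - l(-14) = 6507 - (34 - 14) = 6507 - 1*20 = 6507 - 20 = 6487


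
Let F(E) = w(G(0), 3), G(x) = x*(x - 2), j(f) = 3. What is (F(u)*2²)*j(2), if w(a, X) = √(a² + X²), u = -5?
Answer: 36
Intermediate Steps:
G(x) = x*(-2 + x)
w(a, X) = √(X² + a²)
F(E) = 3 (F(E) = √(3² + (0*(-2 + 0))²) = √(9 + (0*(-2))²) = √(9 + 0²) = √(9 + 0) = √9 = 3)
(F(u)*2²)*j(2) = (3*2²)*3 = (3*4)*3 = 12*3 = 36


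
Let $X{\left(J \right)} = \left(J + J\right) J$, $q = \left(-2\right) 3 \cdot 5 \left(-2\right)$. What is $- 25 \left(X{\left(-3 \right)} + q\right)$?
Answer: $-1950$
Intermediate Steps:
$q = 60$ ($q = \left(-6\right) \left(-10\right) = 60$)
$X{\left(J \right)} = 2 J^{2}$ ($X{\left(J \right)} = 2 J J = 2 J^{2}$)
$- 25 \left(X{\left(-3 \right)} + q\right) = - 25 \left(2 \left(-3\right)^{2} + 60\right) = - 25 \left(2 \cdot 9 + 60\right) = - 25 \left(18 + 60\right) = \left(-25\right) 78 = -1950$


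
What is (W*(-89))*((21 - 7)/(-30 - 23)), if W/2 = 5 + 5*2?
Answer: 37380/53 ≈ 705.28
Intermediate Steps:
W = 30 (W = 2*(5 + 5*2) = 2*(5 + 10) = 2*15 = 30)
(W*(-89))*((21 - 7)/(-30 - 23)) = (30*(-89))*((21 - 7)/(-30 - 23)) = -37380/(-53) = -37380*(-1)/53 = -2670*(-14/53) = 37380/53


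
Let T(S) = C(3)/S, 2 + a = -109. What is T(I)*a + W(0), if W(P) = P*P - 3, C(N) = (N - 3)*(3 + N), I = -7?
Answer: -3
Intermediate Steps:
a = -111 (a = -2 - 109 = -111)
C(N) = (-3 + N)*(3 + N)
W(P) = -3 + P² (W(P) = P² - 3 = -3 + P²)
T(S) = 0 (T(S) = (-9 + 3²)/S = (-9 + 9)/S = 0/S = 0)
T(I)*a + W(0) = 0*(-111) + (-3 + 0²) = 0 + (-3 + 0) = 0 - 3 = -3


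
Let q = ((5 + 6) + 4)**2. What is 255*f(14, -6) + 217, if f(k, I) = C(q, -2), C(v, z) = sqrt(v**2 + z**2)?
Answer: 217 + 255*sqrt(50629) ≈ 57594.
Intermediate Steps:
q = 225 (q = (11 + 4)**2 = 15**2 = 225)
f(k, I) = sqrt(50629) (f(k, I) = sqrt(225**2 + (-2)**2) = sqrt(50625 + 4) = sqrt(50629))
255*f(14, -6) + 217 = 255*sqrt(50629) + 217 = 217 + 255*sqrt(50629)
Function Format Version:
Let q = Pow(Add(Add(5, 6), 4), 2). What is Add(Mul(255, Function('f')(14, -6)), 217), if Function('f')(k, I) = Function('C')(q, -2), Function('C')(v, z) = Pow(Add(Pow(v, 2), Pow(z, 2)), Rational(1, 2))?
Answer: Add(217, Mul(255, Pow(50629, Rational(1, 2)))) ≈ 57594.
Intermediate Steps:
q = 225 (q = Pow(Add(11, 4), 2) = Pow(15, 2) = 225)
Function('f')(k, I) = Pow(50629, Rational(1, 2)) (Function('f')(k, I) = Pow(Add(Pow(225, 2), Pow(-2, 2)), Rational(1, 2)) = Pow(Add(50625, 4), Rational(1, 2)) = Pow(50629, Rational(1, 2)))
Add(Mul(255, Function('f')(14, -6)), 217) = Add(Mul(255, Pow(50629, Rational(1, 2))), 217) = Add(217, Mul(255, Pow(50629, Rational(1, 2))))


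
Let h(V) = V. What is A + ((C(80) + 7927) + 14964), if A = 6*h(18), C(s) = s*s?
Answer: 29399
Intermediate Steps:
C(s) = s²
A = 108 (A = 6*18 = 108)
A + ((C(80) + 7927) + 14964) = 108 + ((80² + 7927) + 14964) = 108 + ((6400 + 7927) + 14964) = 108 + (14327 + 14964) = 108 + 29291 = 29399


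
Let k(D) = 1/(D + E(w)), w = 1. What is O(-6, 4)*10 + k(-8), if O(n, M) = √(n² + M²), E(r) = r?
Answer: -⅐ + 20*√13 ≈ 71.968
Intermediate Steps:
k(D) = 1/(1 + D) (k(D) = 1/(D + 1) = 1/(1 + D))
O(n, M) = √(M² + n²)
O(-6, 4)*10 + k(-8) = √(4² + (-6)²)*10 + 1/(1 - 8) = √(16 + 36)*10 + 1/(-7) = √52*10 - ⅐ = (2*√13)*10 - ⅐ = 20*√13 - ⅐ = -⅐ + 20*√13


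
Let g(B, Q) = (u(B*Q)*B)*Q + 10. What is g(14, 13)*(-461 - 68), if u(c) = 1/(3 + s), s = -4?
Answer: 90988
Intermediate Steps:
u(c) = -1 (u(c) = 1/(3 - 4) = 1/(-1) = -1)
g(B, Q) = 10 - B*Q (g(B, Q) = (-B)*Q + 10 = -B*Q + 10 = 10 - B*Q)
g(14, 13)*(-461 - 68) = (10 - 1*14*13)*(-461 - 68) = (10 - 182)*(-529) = -172*(-529) = 90988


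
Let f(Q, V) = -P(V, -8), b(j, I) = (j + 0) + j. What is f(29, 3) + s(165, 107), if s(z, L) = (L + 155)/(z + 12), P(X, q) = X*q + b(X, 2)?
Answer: 3448/177 ≈ 19.480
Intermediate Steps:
b(j, I) = 2*j (b(j, I) = j + j = 2*j)
P(X, q) = 2*X + X*q (P(X, q) = X*q + 2*X = 2*X + X*q)
s(z, L) = (155 + L)/(12 + z)
f(Q, V) = 6*V (f(Q, V) = -V*(2 - 8) = -V*(-6) = -(-6)*V = 6*V)
f(29, 3) + s(165, 107) = 6*3 + (155 + 107)/(12 + 165) = 18 + 262/177 = 3448/177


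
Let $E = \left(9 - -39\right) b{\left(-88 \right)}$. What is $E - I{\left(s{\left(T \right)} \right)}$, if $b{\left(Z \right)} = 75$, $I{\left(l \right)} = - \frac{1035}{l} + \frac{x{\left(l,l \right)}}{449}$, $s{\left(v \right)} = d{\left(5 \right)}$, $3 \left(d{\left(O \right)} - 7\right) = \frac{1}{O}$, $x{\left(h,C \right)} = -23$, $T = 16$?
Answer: $\frac{178311563}{47594} \approx 3746.5$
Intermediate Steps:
$d{\left(O \right)} = 7 + \frac{1}{3 O}$
$s{\left(v \right)} = \frac{106}{15}$ ($s{\left(v \right)} = 7 + \frac{1}{3 \cdot 5} = 7 + \frac{1}{3} \cdot \frac{1}{5} = 7 + \frac{1}{15} = \frac{106}{15}$)
$I{\left(l \right)} = - \frac{23}{449} - \frac{1035}{l}$ ($I{\left(l \right)} = - \frac{1035}{l} - \frac{23}{449} = - \frac{23}{449} - \frac{1035}{l}$)
$E = 3600$ ($E = \left(9 - -39\right) 75 = \left(9 + 39\right) 75 = 48 \cdot 75 = 3600$)
$E - I{\left(s{\left(T \right)} \right)} = 3600 - \left(- \frac{23}{449} - \frac{1035}{\frac{106}{15}}\right) = 3600 - \left(- \frac{23}{449} - \frac{15525}{106}\right) = 3600 - - \frac{6973163}{47594} = 3600 + \frac{6973163}{47594} = \frac{178311563}{47594}$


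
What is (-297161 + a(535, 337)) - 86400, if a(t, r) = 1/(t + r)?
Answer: -334465191/872 ≈ -3.8356e+5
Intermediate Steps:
a(t, r) = 1/(r + t)
(-297161 + a(535, 337)) - 86400 = (-297161 + 1/(337 + 535)) - 86400 = (-297161 + 1/872) - 86400 = -259124391/872 - 86400 = -334465191/872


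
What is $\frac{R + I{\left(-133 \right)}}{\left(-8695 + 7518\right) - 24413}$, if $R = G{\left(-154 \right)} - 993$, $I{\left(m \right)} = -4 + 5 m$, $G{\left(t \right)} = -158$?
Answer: $\frac{182}{2559} \approx 0.071122$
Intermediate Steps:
$R = -1151$ ($R = -158 - 993 = -1151$)
$\frac{R + I{\left(-133 \right)}}{\left(-8695 + 7518\right) - 24413} = \frac{-1151 + \left(-4 + 5 \left(-133\right)\right)}{\left(-8695 + 7518\right) - 24413} = \frac{-1151 - 669}{-1177 - 24413} = \frac{-1151 - 669}{-25590} = \left(-1820\right) \left(- \frac{1}{25590}\right) = \frac{182}{2559}$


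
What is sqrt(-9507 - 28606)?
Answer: I*sqrt(38113) ≈ 195.23*I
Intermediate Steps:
sqrt(-9507 - 28606) = sqrt(-38113) = I*sqrt(38113)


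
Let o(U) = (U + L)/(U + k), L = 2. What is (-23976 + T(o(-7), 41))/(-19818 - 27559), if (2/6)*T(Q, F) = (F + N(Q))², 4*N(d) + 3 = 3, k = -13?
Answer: 18933/47377 ≈ 0.39962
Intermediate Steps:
N(d) = 0 (N(d) = -¾ + (¼)*3 = -¾ + ¾ = 0)
o(U) = (2 + U)/(-13 + U) (o(U) = (U + 2)/(U - 13) = (2 + U)/(-13 + U))
T(Q, F) = 3*F² (T(Q, F) = 3*(F + 0)² = 3*F²)
(-23976 + T(o(-7), 41))/(-19818 - 27559) = (-23976 + 3*41²)/(-19818 - 27559) = (-23976 + 3*1681)/(-47377) = (-23976 + 5043)*(-1/47377) = -18933*(-1/47377) = 18933/47377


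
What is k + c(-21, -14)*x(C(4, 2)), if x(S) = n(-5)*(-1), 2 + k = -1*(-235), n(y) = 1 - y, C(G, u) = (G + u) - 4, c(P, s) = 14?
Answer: 149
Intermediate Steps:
C(G, u) = -4 + G + u
k = 233 (k = -2 - 1*(-235) = -2 + 235 = 233)
x(S) = -6 (x(S) = (1 - 1*(-5))*(-1) = (1 + 5)*(-1) = 6*(-1) = -6)
k + c(-21, -14)*x(C(4, 2)) = 233 + 14*(-6) = 233 - 84 = 149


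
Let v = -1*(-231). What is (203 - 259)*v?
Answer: -12936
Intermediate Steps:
v = 231
(203 - 259)*v = (203 - 259)*231 = -56*231 = -12936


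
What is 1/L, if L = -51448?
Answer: -1/51448 ≈ -1.9437e-5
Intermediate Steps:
1/L = 1/(-51448) = -1/51448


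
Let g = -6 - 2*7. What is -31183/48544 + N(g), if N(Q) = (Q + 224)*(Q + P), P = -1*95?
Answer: -1138873423/48544 ≈ -23461.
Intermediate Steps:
P = -95
g = -20 (g = -6 - 14 = -20)
N(Q) = (-95 + Q)*(224 + Q) (N(Q) = (Q + 224)*(Q - 95) = (224 + Q)*(-95 + Q) = (-95 + Q)*(224 + Q))
-31183/48544 + N(g) = -31183/48544 + (-21280 + (-20)² + 129*(-20)) = -31183*1/48544 + (-21280 + 400 - 2580) = -31183/48544 - 23460 = -1138873423/48544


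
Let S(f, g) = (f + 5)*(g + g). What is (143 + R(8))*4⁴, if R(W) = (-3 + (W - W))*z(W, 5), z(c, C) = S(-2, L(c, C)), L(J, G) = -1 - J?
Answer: 78080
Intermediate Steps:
S(f, g) = 2*g*(5 + f) (S(f, g) = (5 + f)*(2*g) = 2*g*(5 + f))
z(c, C) = -6 - 6*c (z(c, C) = 2*(-1 - c)*(5 - 2) = 2*(-1 - c)*3 = -6 - 6*c)
R(W) = 18 + 18*W (R(W) = (-3 + (W - W))*(-6 - 6*W) = (-3 + 0)*(-6 - 6*W) = -3*(-6 - 6*W) = 18 + 18*W)
(143 + R(8))*4⁴ = (143 + (18 + 18*8))*4⁴ = (143 + (18 + 144))*256 = (143 + 162)*256 = 305*256 = 78080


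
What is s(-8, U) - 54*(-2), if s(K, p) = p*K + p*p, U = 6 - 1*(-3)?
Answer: 117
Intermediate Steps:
U = 9 (U = 6 + 3 = 9)
s(K, p) = p² + K*p (s(K, p) = K*p + p² = p² + K*p)
s(-8, U) - 54*(-2) = 9*(-8 + 9) - 54*(-2) = 9*1 + 108 = 9 + 108 = 117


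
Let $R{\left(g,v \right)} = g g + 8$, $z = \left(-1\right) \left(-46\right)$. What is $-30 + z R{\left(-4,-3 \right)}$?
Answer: $1074$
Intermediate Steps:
$z = 46$
$R{\left(g,v \right)} = 8 + g^{2}$ ($R{\left(g,v \right)} = g^{2} + 8 = 8 + g^{2}$)
$-30 + z R{\left(-4,-3 \right)} = -30 + 46 \left(8 + \left(-4\right)^{2}\right) = -30 + 46 \left(8 + 16\right) = -30 + 46 \cdot 24 = -30 + 1104 = 1074$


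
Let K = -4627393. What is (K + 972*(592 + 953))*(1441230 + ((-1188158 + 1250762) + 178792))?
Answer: -5259305004778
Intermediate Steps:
(K + 972*(592 + 953))*(1441230 + ((-1188158 + 1250762) + 178792)) = (-4627393 + 972*(592 + 953))*(1441230 + ((-1188158 + 1250762) + 178792)) = (-4627393 + 972*1545)*(1441230 + (62604 + 178792)) = (-4627393 + 1501740)*(1441230 + 241396) = -3125653*1682626 = -5259305004778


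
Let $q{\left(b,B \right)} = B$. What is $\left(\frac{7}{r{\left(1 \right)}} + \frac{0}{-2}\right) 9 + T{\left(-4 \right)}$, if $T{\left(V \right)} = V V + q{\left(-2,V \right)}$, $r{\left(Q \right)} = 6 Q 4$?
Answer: $\frac{117}{8} \approx 14.625$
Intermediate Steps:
$r{\left(Q \right)} = 24 Q$
$T{\left(V \right)} = V + V^{2}$ ($T{\left(V \right)} = V V + V = V^{2} + V = V + V^{2}$)
$\left(\frac{7}{r{\left(1 \right)}} + \frac{0}{-2}\right) 9 + T{\left(-4 \right)} = \left(\frac{7}{24 \cdot 1} + \frac{0}{-2}\right) 9 - 4 \left(1 - 4\right) = \left(\frac{7}{24} + 0 \left(- \frac{1}{2}\right)\right) 9 - -12 = \left(7 \cdot \frac{1}{24} + 0\right) 9 + 12 = \left(\frac{7}{24} + 0\right) 9 + 12 = \frac{7}{24} \cdot 9 + 12 = \frac{21}{8} + 12 = \frac{117}{8}$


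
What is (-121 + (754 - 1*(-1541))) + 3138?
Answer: 5312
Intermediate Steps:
(-121 + (754 - 1*(-1541))) + 3138 = (-121 + (754 + 1541)) + 3138 = (-121 + 2295) + 3138 = 2174 + 3138 = 5312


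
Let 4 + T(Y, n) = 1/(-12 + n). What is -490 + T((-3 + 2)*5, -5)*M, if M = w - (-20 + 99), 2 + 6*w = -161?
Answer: -2009/34 ≈ -59.088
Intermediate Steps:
w = -163/6 (w = -⅓ + (⅙)*(-161) = -⅓ - 161/6 = -163/6 ≈ -27.167)
T(Y, n) = -4 + 1/(-12 + n)
M = -637/6 (M = -163/6 - (-20 + 99) = -163/6 - 1*79 = -163/6 - 79 = -637/6 ≈ -106.17)
-490 + T((-3 + 2)*5, -5)*M = -490 + ((49 - 4*(-5))/(-12 - 5))*(-637/6) = -490 + ((49 + 20)/(-17))*(-637/6) = -490 - 1/17*69*(-637/6) = -490 - 69/17*(-637/6) = -490 + 14651/34 = -2009/34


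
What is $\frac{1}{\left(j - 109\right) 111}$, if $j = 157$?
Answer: $\frac{1}{5328} \approx 0.00018769$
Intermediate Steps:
$\frac{1}{\left(j - 109\right) 111} = \frac{1}{\left(157 - 109\right) 111} = \frac{1}{48 \cdot 111} = \frac{1}{5328}$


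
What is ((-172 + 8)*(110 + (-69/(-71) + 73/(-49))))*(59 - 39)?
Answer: -1249312640/3479 ≈ -3.5910e+5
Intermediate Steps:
((-172 + 8)*(110 + (-69/(-71) + 73/(-49))))*(59 - 39) = -164*(110 + (-69*(-1/71) + 73*(-1/49)))*20 = -164*(110 + (69/71 - 73/49))*20 = -164*(110 - 1802/3479)*20 = -164*380888/3479*20 = -62465632/3479*20 = -1249312640/3479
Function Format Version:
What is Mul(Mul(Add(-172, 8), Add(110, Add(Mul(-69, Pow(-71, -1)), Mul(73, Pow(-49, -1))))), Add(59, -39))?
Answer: Rational(-1249312640, 3479) ≈ -3.5910e+5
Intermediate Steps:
Mul(Mul(Add(-172, 8), Add(110, Add(Mul(-69, Pow(-71, -1)), Mul(73, Pow(-49, -1))))), Add(59, -39)) = Mul(Mul(-164, Add(110, Add(Mul(-69, Rational(-1, 71)), Mul(73, Rational(-1, 49))))), 20) = Mul(Mul(-164, Add(110, Add(Rational(69, 71), Rational(-73, 49)))), 20) = Mul(Mul(-164, Add(110, Rational(-1802, 3479))), 20) = Mul(Mul(-164, Rational(380888, 3479)), 20) = Mul(Rational(-62465632, 3479), 20) = Rational(-1249312640, 3479)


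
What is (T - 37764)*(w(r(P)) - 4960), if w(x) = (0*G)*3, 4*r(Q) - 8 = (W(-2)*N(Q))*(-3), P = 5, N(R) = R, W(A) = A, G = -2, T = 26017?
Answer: 58265120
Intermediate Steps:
r(Q) = 2 + 3*Q/2 (r(Q) = 2 + (-2*Q*(-3))/4 = 2 + (6*Q)/4 = 2 + 3*Q/2)
w(x) = 0 (w(x) = (0*(-2))*3 = 0*3 = 0)
(T - 37764)*(w(r(P)) - 4960) = (26017 - 37764)*(0 - 4960) = -11747*(-4960) = 58265120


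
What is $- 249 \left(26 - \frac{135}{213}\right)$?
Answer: $- \frac{448449}{71} \approx -6316.2$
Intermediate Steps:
$- 249 \left(26 - \frac{135}{213}\right) = - 249 \left(26 - \frac{45}{71}\right) = \left(-249\right) \frac{1801}{71} = - \frac{448449}{71}$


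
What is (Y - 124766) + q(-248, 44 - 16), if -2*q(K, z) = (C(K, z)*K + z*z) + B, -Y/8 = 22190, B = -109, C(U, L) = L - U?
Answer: -536799/2 ≈ -2.6840e+5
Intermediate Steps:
Y = -177520 (Y = -8*22190 = -177520)
q(K, z) = 109/2 - z**2/2 - K*(z - K)/2 (q(K, z) = -(((z - K)*K + z*z) - 109)/2 = -((K*(z - K) + z**2) - 109)/2 = -((z**2 + K*(z - K)) - 109)/2 = -(-109 + z**2 + K*(z - K))/2 = 109/2 - z**2/2 - K*(z - K)/2)
(Y - 124766) + q(-248, 44 - 16) = (-177520 - 124766) + (109/2 - (44 - 16)**2/2 + (1/2)*(-248)*(-248 - (44 - 16))) = -302286 + (109/2 - 1/2*28**2 + (1/2)*(-248)*(-248 - 1*28)) = -302286 + (109/2 - 1/2*784 + (1/2)*(-248)*(-248 - 28)) = -302286 + (109/2 - 392 + (1/2)*(-248)*(-276)) = -302286 + (109/2 - 392 + 34224) = -302286 + 67773/2 = -536799/2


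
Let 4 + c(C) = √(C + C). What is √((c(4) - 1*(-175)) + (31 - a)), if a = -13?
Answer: √(215 + 2*√2) ≈ 14.759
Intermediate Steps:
c(C) = -4 + √2*√C (c(C) = -4 + √(C + C) = -4 + √(2*C) = -4 + √2*√C)
√((c(4) - 1*(-175)) + (31 - a)) = √(((-4 + √2*√4) - 1*(-175)) + (31 - 1*(-13))) = √(((-4 + √2*2) + 175) + (31 + 13)) = √(((-4 + 2*√2) + 175) + 44) = √((171 + 2*√2) + 44) = √(215 + 2*√2)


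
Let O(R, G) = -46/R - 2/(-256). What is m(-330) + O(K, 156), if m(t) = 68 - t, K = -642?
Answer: 16356289/41088 ≈ 398.08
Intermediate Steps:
O(R, G) = 1/128 - 46/R (O(R, G) = -46/R - 2*(-1/256) = -46/R + 1/128 = 1/128 - 46/R)
m(-330) + O(K, 156) = (68 - 1*(-330)) + (1/128)*(-5888 - 642)/(-642) = (68 + 330) + (1/128)*(-1/642)*(-6530) = 398 + 3265/41088 = 16356289/41088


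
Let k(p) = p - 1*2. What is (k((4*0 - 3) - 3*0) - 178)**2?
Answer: 33489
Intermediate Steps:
k(p) = -2 + p (k(p) = p - 2 = -2 + p)
(k((4*0 - 3) - 3*0) - 178)**2 = ((-2 + ((4*0 - 3) - 3*0)) - 178)**2 = ((-2 + ((0 - 3) + 0)) - 178)**2 = ((-2 + (-3 + 0)) - 178)**2 = ((-2 - 3) - 178)**2 = (-5 - 178)**2 = (-183)**2 = 33489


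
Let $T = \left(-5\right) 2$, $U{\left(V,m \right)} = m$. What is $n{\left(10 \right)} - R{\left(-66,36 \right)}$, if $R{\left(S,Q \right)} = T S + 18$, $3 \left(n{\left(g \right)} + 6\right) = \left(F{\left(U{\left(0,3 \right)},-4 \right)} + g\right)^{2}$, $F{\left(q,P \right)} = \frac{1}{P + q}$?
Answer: $-657$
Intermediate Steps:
$T = -10$
$n{\left(g \right)} = -6 + \frac{\left(-1 + g\right)^{2}}{3}$ ($n{\left(g \right)} = -6 + \frac{\left(\frac{1}{-4 + 3} + g\right)^{2}}{3} = -6 + \frac{\left(\frac{1}{-1} + g\right)^{2}}{3} = -6 + \frac{\left(-1 + g\right)^{2}}{3}$)
$R{\left(S,Q \right)} = 18 - 10 S$ ($R{\left(S,Q \right)} = - 10 S + 18 = 18 - 10 S$)
$n{\left(10 \right)} - R{\left(-66,36 \right)} = \left(-6 + \frac{\left(-1 + 10\right)^{2}}{3}\right) - \left(18 - -660\right) = \left(-6 + \frac{9^{2}}{3}\right) - \left(18 + 660\right) = \left(-6 + \frac{1}{3} \cdot 81\right) - 678 = \left(-6 + 27\right) - 678 = 21 - 678 = -657$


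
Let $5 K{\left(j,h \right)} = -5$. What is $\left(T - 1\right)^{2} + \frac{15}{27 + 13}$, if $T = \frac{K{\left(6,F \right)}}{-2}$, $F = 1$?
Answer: $\frac{5}{8} \approx 0.625$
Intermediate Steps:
$K{\left(j,h \right)} = -1$ ($K{\left(j,h \right)} = \frac{1}{5} \left(-5\right) = -1$)
$T = \frac{1}{2}$ ($T = - \frac{1}{-2} = \left(-1\right) \left(- \frac{1}{2}\right) = \frac{1}{2} \approx 0.5$)
$\left(T - 1\right)^{2} + \frac{15}{27 + 13} = \left(\frac{1}{2} - 1\right)^{2} + \frac{15}{27 + 13} = \left(- \frac{1}{2}\right)^{2} + \frac{15}{40} = \frac{1}{4} + 15 \cdot \frac{1}{40} = \frac{1}{4} + \frac{3}{8} = \frac{5}{8}$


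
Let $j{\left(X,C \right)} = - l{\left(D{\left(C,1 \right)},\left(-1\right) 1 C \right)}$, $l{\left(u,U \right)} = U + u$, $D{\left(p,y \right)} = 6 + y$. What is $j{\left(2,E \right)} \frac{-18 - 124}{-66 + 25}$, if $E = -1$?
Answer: $- \frac{1136}{41} \approx -27.707$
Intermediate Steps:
$j{\left(X,C \right)} = -7 + C$ ($j{\left(X,C \right)} = - (\left(-1\right) 1 C + \left(6 + 1\right)) = - (- C + 7) = - (7 - C) = -7 + C$)
$j{\left(2,E \right)} \frac{-18 - 124}{-66 + 25} = \left(-7 - 1\right) \frac{-18 - 124}{-66 + 25} = - 8 \left(- \frac{142}{-41}\right) = - 8 \left(\left(-142\right) \left(- \frac{1}{41}\right)\right) = \left(-8\right) \frac{142}{41} = - \frac{1136}{41}$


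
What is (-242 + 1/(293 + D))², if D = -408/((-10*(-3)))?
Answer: 114290648761/1951609 ≈ 58562.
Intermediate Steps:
D = -68/5 (D = -408/30 = -408*1/30 = -68/5 ≈ -13.600)
(-242 + 1/(293 + D))² = (-242 + 1/(293 - 68/5))² = (-242 + 1/(1397/5))² = (-242 + 5/1397)² = (-338069/1397)² = 114290648761/1951609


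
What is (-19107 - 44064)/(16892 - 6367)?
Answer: -63171/10525 ≈ -6.0020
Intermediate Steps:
(-19107 - 44064)/(16892 - 6367) = -63171/10525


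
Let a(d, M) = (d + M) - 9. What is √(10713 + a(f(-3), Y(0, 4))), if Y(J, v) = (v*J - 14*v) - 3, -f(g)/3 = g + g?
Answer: √10663 ≈ 103.26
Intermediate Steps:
f(g) = -6*g (f(g) = -3*(g + g) = -6*g)
Y(J, v) = -3 - 14*v + J*v (Y(J, v) = (J*v - 14*v) - 3 = (-14*v + J*v) - 3 = -3 - 14*v + J*v)
a(d, M) = -9 + M + d (a(d, M) = (M + d) - 9 = -9 + M + d)
√(10713 + a(f(-3), Y(0, 4))) = √(10713 + (-9 + (-3 - 14*4 + 0*4) - 6*(-3))) = √(10713 + (-9 + (-3 - 56 + 0) + 18)) = √(10713 + (-9 - 59 + 18)) = √(10713 - 50) = √10663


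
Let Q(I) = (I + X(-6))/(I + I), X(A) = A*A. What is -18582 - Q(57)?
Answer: -706147/38 ≈ -18583.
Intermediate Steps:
X(A) = A²
Q(I) = (36 + I)/(2*I) (Q(I) = (I + (-6)²)/(I + I) = (I + 36)/((2*I)) = (36 + I)*(1/(2*I)) = (36 + I)/(2*I))
-18582 - Q(57) = -18582 - (36 + 57)/(2*57) = -18582 - 93/(2*57) = -18582 - 1*31/38 = -18582 - 31/38 = -706147/38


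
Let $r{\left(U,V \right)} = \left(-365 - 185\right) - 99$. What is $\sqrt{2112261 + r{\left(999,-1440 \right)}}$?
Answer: $2 \sqrt{527903} \approx 1453.1$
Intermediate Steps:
$r{\left(U,V \right)} = -649$ ($r{\left(U,V \right)} = -550 - 99 = -649$)
$\sqrt{2112261 + r{\left(999,-1440 \right)}} = \sqrt{2112261 - 649} = \sqrt{2111612} = 2 \sqrt{527903}$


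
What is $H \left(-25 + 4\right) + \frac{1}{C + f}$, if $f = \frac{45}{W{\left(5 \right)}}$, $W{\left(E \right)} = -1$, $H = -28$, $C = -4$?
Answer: $\frac{28811}{49} \approx 587.98$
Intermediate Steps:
$f = -45$ ($f = \frac{45}{-1} = 45 \left(-1\right) = -45$)
$H \left(-25 + 4\right) + \frac{1}{C + f} = - 28 \left(-25 + 4\right) + \frac{1}{-4 - 45} = \left(-28\right) \left(-21\right) + \frac{1}{-49} = 588 - \frac{1}{49} = \frac{28811}{49}$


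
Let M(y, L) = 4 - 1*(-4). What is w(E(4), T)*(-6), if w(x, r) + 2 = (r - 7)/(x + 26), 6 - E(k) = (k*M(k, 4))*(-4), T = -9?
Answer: 63/5 ≈ 12.600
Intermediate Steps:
M(y, L) = 8 (M(y, L) = 4 + 4 = 8)
E(k) = 6 + 32*k (E(k) = 6 - k*8*(-4) = 6 - 8*k*(-4) = 6 - (-32)*k = 6 + 32*k)
w(x, r) = -2 + (-7 + r)/(26 + x) (w(x, r) = -2 + (r - 7)/(x + 26) = -2 + (-7 + r)/(26 + x))
w(E(4), T)*(-6) = ((-59 - 9 - 2*(6 + 32*4))/(26 + (6 + 32*4)))*(-6) = ((-59 - 9 - 2*(6 + 128))/(26 + (6 + 128)))*(-6) = ((-59 - 9 - 2*134)/(26 + 134))*(-6) = ((-59 - 9 - 268)/160)*(-6) = ((1/160)*(-336))*(-6) = -21/10*(-6) = 63/5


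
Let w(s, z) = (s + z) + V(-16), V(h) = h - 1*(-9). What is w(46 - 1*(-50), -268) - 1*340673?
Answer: -340852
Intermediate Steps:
V(h) = 9 + h (V(h) = h + 9 = 9 + h)
w(s, z) = -7 + s + z (w(s, z) = (s + z) + (9 - 16) = (s + z) - 7 = -7 + s + z)
w(46 - 1*(-50), -268) - 1*340673 = (-7 + (46 - 1*(-50)) - 268) - 1*340673 = (-7 + (46 + 50) - 268) - 340673 = (-7 + 96 - 268) - 340673 = -179 - 340673 = -340852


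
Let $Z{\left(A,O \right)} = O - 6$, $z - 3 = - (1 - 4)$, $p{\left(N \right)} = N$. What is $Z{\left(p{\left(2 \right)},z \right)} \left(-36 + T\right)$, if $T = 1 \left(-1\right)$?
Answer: $0$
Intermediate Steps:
$z = 6$ ($z = 3 - \left(1 - 4\right) = 3 - -3 = 3 + 3 = 6$)
$Z{\left(A,O \right)} = -6 + O$
$T = -1$
$Z{\left(p{\left(2 \right)},z \right)} \left(-36 + T\right) = \left(-6 + 6\right) \left(-36 - 1\right) = 0 \left(-37\right) = 0$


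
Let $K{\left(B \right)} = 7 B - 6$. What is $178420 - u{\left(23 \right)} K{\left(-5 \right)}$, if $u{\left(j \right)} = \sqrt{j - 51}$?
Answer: $178420 + 82 i \sqrt{7} \approx 1.7842 \cdot 10^{5} + 216.95 i$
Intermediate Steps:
$K{\left(B \right)} = -6 + 7 B$
$u{\left(j \right)} = \sqrt{-51 + j}$
$178420 - u{\left(23 \right)} K{\left(-5 \right)} = 178420 - \sqrt{-51 + 23} \left(-6 + 7 \left(-5\right)\right) = 178420 - \sqrt{-28} \left(-6 - 35\right) = 178420 - 2 i \sqrt{7} \left(-41\right) = 178420 - - 82 i \sqrt{7} = 178420 + 82 i \sqrt{7}$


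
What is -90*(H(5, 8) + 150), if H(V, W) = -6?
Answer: -12960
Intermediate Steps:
-90*(H(5, 8) + 150) = -90*(-6 + 150) = -90*144 = -12960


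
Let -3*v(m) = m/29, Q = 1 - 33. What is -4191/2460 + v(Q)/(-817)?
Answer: -99323603/58284780 ≈ -1.7041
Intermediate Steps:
Q = -32
v(m) = -m/87 (v(m) = -m/(3*29) = -m/87)
-4191/2460 + v(Q)/(-817) = -4191/2460 - 1/87*(-32)/(-817) = -4191*1/2460 + (32/87)*(-1/817) = -1397/820 - 32/71079 = -99323603/58284780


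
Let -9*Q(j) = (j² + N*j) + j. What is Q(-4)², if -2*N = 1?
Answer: 196/81 ≈ 2.4198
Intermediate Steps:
N = -½ (N = -½*1 = -½ ≈ -0.50000)
Q(j) = -j²/9 - j/18 (Q(j) = -((j² - j/2) + j)/9 = -(j² + j/2)/9 = -j²/9 - j/18)
Q(-4)² = (-1/18*(-4)*(1 + 2*(-4)))² = (-1/18*(-4)*(1 - 8))² = (-1/18*(-4)*(-7))² = (-14/9)² = 196/81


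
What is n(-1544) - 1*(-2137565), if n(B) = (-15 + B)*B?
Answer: 4544661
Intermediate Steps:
n(B) = B*(-15 + B)
n(-1544) - 1*(-2137565) = -1544*(-15 - 1544) - 1*(-2137565) = -1544*(-1559) + 2137565 = 2407096 + 2137565 = 4544661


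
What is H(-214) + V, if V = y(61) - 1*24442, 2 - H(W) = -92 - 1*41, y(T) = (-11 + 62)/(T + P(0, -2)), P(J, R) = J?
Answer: -1482676/61 ≈ -24306.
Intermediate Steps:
y(T) = 51/T (y(T) = (-11 + 62)/(T + 0) = 51/T)
H(W) = 135 (H(W) = 2 - (-92 - 1*41) = 2 - (-92 - 41) = 2 - 1*(-133) = 2 + 133 = 135)
V = -1490911/61 (V = 51/61 - 1*24442 = 51*(1/61) - 24442 = 51/61 - 24442 = -1490911/61 ≈ -24441.)
H(-214) + V = 135 - 1490911/61 = -1482676/61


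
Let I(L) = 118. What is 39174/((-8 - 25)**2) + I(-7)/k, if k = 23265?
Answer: 9207188/255915 ≈ 35.978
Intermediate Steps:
39174/((-8 - 25)**2) + I(-7)/k = 39174/((-8 - 25)**2) + 118/23265 = 39174/((-33)**2) + 118*(1/23265) = 39174/1089 + 118/23265 = 39174*(1/1089) + 118/23265 = 13058/363 + 118/23265 = 9207188/255915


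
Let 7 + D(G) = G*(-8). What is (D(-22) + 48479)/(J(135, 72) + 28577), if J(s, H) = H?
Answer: 48648/28649 ≈ 1.6981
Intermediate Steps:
D(G) = -7 - 8*G (D(G) = -7 + G*(-8) = -7 - 8*G)
(D(-22) + 48479)/(J(135, 72) + 28577) = ((-7 - 8*(-22)) + 48479)/(72 + 28577) = ((-7 + 176) + 48479)/28649 = (169 + 48479)*(1/28649) = 48648*(1/28649) = 48648/28649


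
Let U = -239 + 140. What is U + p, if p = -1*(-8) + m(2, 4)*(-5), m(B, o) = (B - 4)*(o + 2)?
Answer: -31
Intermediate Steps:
m(B, o) = (-4 + B)*(2 + o)
p = 68 (p = -1*(-8) + (-8 - 4*4 + 2*2 + 2*4)*(-5) = 8 + (-8 - 16 + 4 + 8)*(-5) = 8 - 12*(-5) = 8 + 60 = 68)
U = -99
U + p = -99 + 68 = -31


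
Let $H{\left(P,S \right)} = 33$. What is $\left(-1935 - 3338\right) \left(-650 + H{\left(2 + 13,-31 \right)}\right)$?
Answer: $3253441$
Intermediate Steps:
$\left(-1935 - 3338\right) \left(-650 + H{\left(2 + 13,-31 \right)}\right) = \left(-1935 - 3338\right) \left(-650 + 33\right) = \left(-5273\right) \left(-617\right) = 3253441$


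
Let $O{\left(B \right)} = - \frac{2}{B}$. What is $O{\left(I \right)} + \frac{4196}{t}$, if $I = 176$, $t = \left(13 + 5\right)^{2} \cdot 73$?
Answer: $\frac{86399}{520344} \approx 0.16604$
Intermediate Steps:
$t = 23652$ ($t = 18^{2} \cdot 73 = 324 \cdot 73 = 23652$)
$O{\left(I \right)} + \frac{4196}{t} = - \frac{2}{176} + \frac{4196}{23652} = \left(-2\right) \frac{1}{176} + 4196 \cdot \frac{1}{23652} = - \frac{1}{88} + \frac{1049}{5913} = \frac{86399}{520344}$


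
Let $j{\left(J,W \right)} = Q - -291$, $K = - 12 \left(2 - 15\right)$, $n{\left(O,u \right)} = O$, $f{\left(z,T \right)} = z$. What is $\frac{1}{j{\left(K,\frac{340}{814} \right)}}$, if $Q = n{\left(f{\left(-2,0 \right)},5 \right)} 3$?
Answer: $\frac{1}{285} \approx 0.0035088$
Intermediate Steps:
$Q = -6$ ($Q = \left(-2\right) 3 = -6$)
$K = 156$ ($K = \left(-12\right) \left(-13\right) = 156$)
$j{\left(J,W \right)} = 285$ ($j{\left(J,W \right)} = -6 - -291 = -6 + 291 = 285$)
$\frac{1}{j{\left(K,\frac{340}{814} \right)}} = \frac{1}{285}$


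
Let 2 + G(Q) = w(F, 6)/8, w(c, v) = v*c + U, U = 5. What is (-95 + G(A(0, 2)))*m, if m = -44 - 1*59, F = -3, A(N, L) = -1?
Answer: 81267/8 ≈ 10158.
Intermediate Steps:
w(c, v) = 5 + c*v (w(c, v) = v*c + 5 = c*v + 5 = 5 + c*v)
m = -103 (m = -44 - 59 = -103)
G(Q) = -29/8 (G(Q) = -2 + (5 - 3*6)/8 = -2 + (5 - 18)*(⅛) = -2 - 13*⅛ = -2 - 13/8 = -29/8)
(-95 + G(A(0, 2)))*m = (-95 - 29/8)*(-103) = -789/8*(-103) = 81267/8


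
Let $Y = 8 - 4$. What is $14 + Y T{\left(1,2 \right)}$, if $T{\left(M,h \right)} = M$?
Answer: $18$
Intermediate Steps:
$Y = 4$ ($Y = 8 - 4 = 4$)
$14 + Y T{\left(1,2 \right)} = 14 + 4 \cdot 1 = 14 + 4 = 18$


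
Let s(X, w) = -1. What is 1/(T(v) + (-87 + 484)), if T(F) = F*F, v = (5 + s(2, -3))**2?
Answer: 1/653 ≈ 0.0015314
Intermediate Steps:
v = 16 (v = (5 - 1)**2 = 4**2 = 16)
T(F) = F**2
1/(T(v) + (-87 + 484)) = 1/(16**2 + (-87 + 484)) = 1/(256 + 397) = 1/653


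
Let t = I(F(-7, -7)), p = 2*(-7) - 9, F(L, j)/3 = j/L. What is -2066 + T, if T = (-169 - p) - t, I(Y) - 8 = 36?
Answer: -2256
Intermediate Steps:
F(L, j) = 3*j/L (F(L, j) = 3*(j/L) = 3*j/L)
p = -23 (p = -14 - 9 = -23)
I(Y) = 44 (I(Y) = 8 + 36 = 44)
t = 44
T = -190 (T = (-169 - 1*(-23)) - 1*44 = (-169 + 23) - 44 = -146 - 44 = -190)
-2066 + T = -2066 - 190 = -2256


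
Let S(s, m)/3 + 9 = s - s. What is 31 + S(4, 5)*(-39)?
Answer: 1084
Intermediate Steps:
S(s, m) = -27 (S(s, m) = -27 + 3*(s - s) = -27 + 3*0 = -27 + 0 = -27)
31 + S(4, 5)*(-39) = 31 - 27*(-39) = 31 + 1053 = 1084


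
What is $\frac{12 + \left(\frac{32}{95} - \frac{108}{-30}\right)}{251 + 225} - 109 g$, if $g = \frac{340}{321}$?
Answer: $- \frac{837683603}{7257810} \approx -115.42$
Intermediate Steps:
$g = \frac{340}{321}$ ($g = 340 \cdot \frac{1}{321} = \frac{340}{321} \approx 1.0592$)
$\frac{12 + \left(\frac{32}{95} - \frac{108}{-30}\right)}{251 + 225} - 109 g = \frac{12 + \left(\frac{32}{95} - \frac{108}{-30}\right)}{251 + 225} - \frac{37060}{321} = \frac{12 + \left(32 \cdot \frac{1}{95} - - \frac{18}{5}\right)}{476} - \frac{37060}{321} = \left(12 + \left(\frac{32}{95} + \frac{18}{5}\right)\right) \frac{1}{476} - \frac{37060}{321} = \left(12 + \frac{374}{95}\right) \frac{1}{476} - \frac{37060}{321} = \frac{1514}{95} \cdot \frac{1}{476} - \frac{37060}{321} = \frac{757}{22610} - \frac{37060}{321} = - \frac{837683603}{7257810}$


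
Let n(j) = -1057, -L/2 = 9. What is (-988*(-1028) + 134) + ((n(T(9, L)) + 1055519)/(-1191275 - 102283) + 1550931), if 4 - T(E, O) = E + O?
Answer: 87373994140/34041 ≈ 2.5667e+6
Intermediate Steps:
L = -18 (L = -2*9 = -18)
T(E, O) = 4 - E - O (T(E, O) = 4 - (E + O) = 4 + (-E - O) = 4 - E - O)
(-988*(-1028) + 134) + ((n(T(9, L)) + 1055519)/(-1191275 - 102283) + 1550931) = (-988*(-1028) + 134) + ((-1057 + 1055519)/(-1191275 - 102283) + 1550931) = (1015664 + 134) + (1054462/(-1293558) + 1550931) = 1015798 + (1054462*(-1/1293558) + 1550931) = 1015798 + (-27749/34041 + 1550931) = 1015798 + 52795214422/34041 = 87373994140/34041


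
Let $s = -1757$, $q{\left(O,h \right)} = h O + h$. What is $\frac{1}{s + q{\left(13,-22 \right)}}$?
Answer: $- \frac{1}{2065} \approx -0.00048426$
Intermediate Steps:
$q{\left(O,h \right)} = h + O h$ ($q{\left(O,h \right)} = O h + h = h + O h$)
$\frac{1}{s + q{\left(13,-22 \right)}} = \frac{1}{-1757 - 22 \left(1 + 13\right)} = \frac{1}{-1757 - 308} = \frac{1}{-2065} = - \frac{1}{2065}$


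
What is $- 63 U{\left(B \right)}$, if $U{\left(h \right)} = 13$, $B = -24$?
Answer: $-819$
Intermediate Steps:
$- 63 U{\left(B \right)} = \left(-63\right) 13 = -819$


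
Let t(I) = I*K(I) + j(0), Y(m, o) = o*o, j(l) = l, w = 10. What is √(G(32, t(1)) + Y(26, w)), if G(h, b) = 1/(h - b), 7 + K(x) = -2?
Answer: √168141/41 ≈ 10.001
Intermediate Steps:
K(x) = -9 (K(x) = -7 - 2 = -9)
Y(m, o) = o²
t(I) = -9*I (t(I) = I*(-9) + 0 = -9*I + 0 = -9*I)
√(G(32, t(1)) + Y(26, w)) = √(-1/(-9*1 - 1*32) + 10²) = √(-1/(-9 - 32) + 100) = √(-1/(-41) + 100) = √(-1*(-1/41) + 100) = √(1/41 + 100) = √(4101/41) = √168141/41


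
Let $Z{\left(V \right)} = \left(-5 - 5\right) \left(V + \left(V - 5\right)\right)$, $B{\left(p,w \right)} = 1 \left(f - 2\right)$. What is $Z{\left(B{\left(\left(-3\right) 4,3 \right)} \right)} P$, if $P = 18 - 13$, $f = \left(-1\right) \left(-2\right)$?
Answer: $250$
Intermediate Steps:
$f = 2$
$B{\left(p,w \right)} = 0$ ($B{\left(p,w \right)} = 1 \left(2 - 2\right) = 1 \cdot 0 = 0$)
$P = 5$
$Z{\left(V \right)} = 50 - 20 V$ ($Z{\left(V \right)} = - 10 \left(V + \left(-5 + V\right)\right) = - 10 \left(-5 + 2 V\right) = 50 - 20 V$)
$Z{\left(B{\left(\left(-3\right) 4,3 \right)} \right)} P = \left(50 - 0\right) 5 = \left(50 + 0\right) 5 = 50 \cdot 5 = 250$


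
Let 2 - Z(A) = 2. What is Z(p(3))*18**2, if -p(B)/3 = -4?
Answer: 0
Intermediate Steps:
p(B) = 12 (p(B) = -3*(-4) = 12)
Z(A) = 0 (Z(A) = 2 - 1*2 = 2 - 2 = 0)
Z(p(3))*18**2 = 0*18**2 = 0*324 = 0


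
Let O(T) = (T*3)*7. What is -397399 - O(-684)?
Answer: -383035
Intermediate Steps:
O(T) = 21*T (O(T) = (3*T)*7 = 21*T)
-397399 - O(-684) = -397399 - 21*(-684) = -397399 - 1*(-14364) = -397399 + 14364 = -383035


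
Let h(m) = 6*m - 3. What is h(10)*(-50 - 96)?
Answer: -8322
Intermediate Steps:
h(m) = -3 + 6*m
h(10)*(-50 - 96) = (-3 + 6*10)*(-50 - 96) = (-3 + 60)*(-146) = 57*(-146) = -8322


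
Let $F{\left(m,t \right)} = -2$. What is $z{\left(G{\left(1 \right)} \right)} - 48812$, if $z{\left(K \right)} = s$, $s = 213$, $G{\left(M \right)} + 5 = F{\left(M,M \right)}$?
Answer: $-48599$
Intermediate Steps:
$G{\left(M \right)} = -7$ ($G{\left(M \right)} = -5 - 2 = -7$)
$z{\left(K \right)} = 213$
$z{\left(G{\left(1 \right)} \right)} - 48812 = 213 - 48812 = -48599$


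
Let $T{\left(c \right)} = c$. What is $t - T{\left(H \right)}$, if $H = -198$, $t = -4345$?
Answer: $-4147$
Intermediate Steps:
$t - T{\left(H \right)} = -4345 - -198 = -4345 + 198 = -4147$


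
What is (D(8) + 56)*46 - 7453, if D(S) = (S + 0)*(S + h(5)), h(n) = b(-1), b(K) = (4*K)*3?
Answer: -6349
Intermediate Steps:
b(K) = 12*K
h(n) = -12 (h(n) = 12*(-1) = -12)
D(S) = S*(-12 + S) (D(S) = (S + 0)*(S - 12) = S*(-12 + S))
(D(8) + 56)*46 - 7453 = (8*(-12 + 8) + 56)*46 - 7453 = (8*(-4) + 56)*46 - 7453 = (-32 + 56)*46 - 7453 = 24*46 - 7453 = 1104 - 7453 = -6349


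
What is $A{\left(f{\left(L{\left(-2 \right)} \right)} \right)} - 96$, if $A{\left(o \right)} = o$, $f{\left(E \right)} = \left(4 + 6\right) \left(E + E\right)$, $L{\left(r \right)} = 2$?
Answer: $-56$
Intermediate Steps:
$f{\left(E \right)} = 20 E$ ($f{\left(E \right)} = 10 \cdot 2 E = 20 E$)
$A{\left(f{\left(L{\left(-2 \right)} \right)} \right)} - 96 = 20 \cdot 2 - 96 = 40 - 96 = -56$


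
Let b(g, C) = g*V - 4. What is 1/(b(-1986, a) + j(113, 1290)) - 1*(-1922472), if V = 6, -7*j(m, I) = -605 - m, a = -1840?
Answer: 159030728777/82722 ≈ 1.9225e+6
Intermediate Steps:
j(m, I) = 605/7 + m/7 (j(m, I) = -(-605 - m)/7 = 605/7 + m/7)
b(g, C) = -4 + 6*g (b(g, C) = g*6 - 4 = 6*g - 4 = -4 + 6*g)
1/(b(-1986, a) + j(113, 1290)) - 1*(-1922472) = 1/((-4 + 6*(-1986)) + (605/7 + (⅐)*113)) - 1*(-1922472) = 1/((-4 - 11916) + (605/7 + 113/7)) + 1922472 = 1/(-11920 + 718/7) + 1922472 = 1/(-82722/7) + 1922472 = -7/82722 + 1922472 = 159030728777/82722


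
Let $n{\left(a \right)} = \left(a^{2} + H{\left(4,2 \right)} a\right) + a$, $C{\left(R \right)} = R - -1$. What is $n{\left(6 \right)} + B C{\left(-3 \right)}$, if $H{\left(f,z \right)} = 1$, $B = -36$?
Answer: $120$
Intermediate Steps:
$C{\left(R \right)} = 1 + R$ ($C{\left(R \right)} = R + 1 = 1 + R$)
$n{\left(a \right)} = a^{2} + 2 a$ ($n{\left(a \right)} = \left(a^{2} + 1 a\right) + a = \left(a^{2} + a\right) + a = \left(a + a^{2}\right) + a = a^{2} + 2 a$)
$n{\left(6 \right)} + B C{\left(-3 \right)} = 6 \left(2 + 6\right) - 36 \left(1 - 3\right) = 6 \cdot 8 - -72 = 48 + 72 = 120$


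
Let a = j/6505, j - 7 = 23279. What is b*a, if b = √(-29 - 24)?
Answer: 23286*I*√53/6505 ≈ 26.061*I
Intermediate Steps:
j = 23286 (j = 7 + 23279 = 23286)
b = I*√53 (b = √(-53) = I*√53 ≈ 7.2801*I)
a = 23286/6505 ≈ 3.5797
b*a = (I*√53)*(23286/6505) = 23286*I*√53/6505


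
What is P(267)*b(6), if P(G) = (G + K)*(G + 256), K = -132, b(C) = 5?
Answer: 353025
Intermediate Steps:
P(G) = (-132 + G)*(256 + G) (P(G) = (G - 132)*(G + 256) = (-132 + G)*(256 + G))
P(267)*b(6) = (-33792 + 267² + 124*267)*5 = (-33792 + 71289 + 33108)*5 = 70605*5 = 353025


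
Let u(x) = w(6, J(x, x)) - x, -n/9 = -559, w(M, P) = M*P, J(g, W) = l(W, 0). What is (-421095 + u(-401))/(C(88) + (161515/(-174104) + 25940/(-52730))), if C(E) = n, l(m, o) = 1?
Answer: -386212783309696/4617408227781 ≈ -83.643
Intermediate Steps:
J(g, W) = 1
n = 5031 (n = -9*(-559) = 5031)
C(E) = 5031
u(x) = 6 - x (u(x) = 6*1 - x = 6 - x)
(-421095 + u(-401))/(C(88) + (161515/(-174104) + 25940/(-52730))) = (-421095 + (6 - 1*(-401)))/(5031 + (161515/(-174104) + 25940/(-52730))) = (-421095 + (6 + 401))/(5031 + (161515*(-1/174104) + 25940*(-1/52730))) = (-421095 + 407)/(5031 + (-161515/174104 - 2594/5273)) = -420688/(5031 - 1303294371/918050392) = -420688/4617408227781/918050392 = -420688*918050392/4617408227781 = -386212783309696/4617408227781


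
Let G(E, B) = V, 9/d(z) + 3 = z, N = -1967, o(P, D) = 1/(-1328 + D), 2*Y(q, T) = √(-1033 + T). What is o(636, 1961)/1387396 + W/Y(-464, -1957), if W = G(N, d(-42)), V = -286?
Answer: 1/878221668 + 22*I*√2990/115 ≈ 1.1387e-9 + 10.461*I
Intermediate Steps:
Y(q, T) = √(-1033 + T)/2
d(z) = 9/(-3 + z)
G(E, B) = -286
W = -286
o(636, 1961)/1387396 + W/Y(-464, -1957) = 1/((-1328 + 1961)*1387396) - 286*2/√(-1033 - 1957) = (1/1387396)/633 - 286*(-I*√2990/1495) = (1/633)*(1/1387396) - 286*(-I*√2990/1495) = 1/878221668 - 286*(-I*√2990/1495) = 1/878221668 - (-22)*I*√2990/115 = 1/878221668 + 22*I*√2990/115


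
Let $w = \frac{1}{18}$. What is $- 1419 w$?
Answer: $- \frac{473}{6} \approx -78.833$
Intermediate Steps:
$w = \frac{1}{18} \approx 0.055556$
$- 1419 w = \left(-1419\right) \frac{1}{18} = - \frac{473}{6}$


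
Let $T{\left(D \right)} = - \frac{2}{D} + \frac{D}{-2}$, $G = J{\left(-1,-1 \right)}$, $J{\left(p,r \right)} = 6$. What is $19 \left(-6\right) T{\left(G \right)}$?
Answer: $380$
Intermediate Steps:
$G = 6$
$T{\left(D \right)} = - \frac{2}{D} - \frac{D}{2}$ ($T{\left(D \right)} = - \frac{2}{D} + D \left(- \frac{1}{2}\right) = - \frac{2}{D} - \frac{D}{2}$)
$19 \left(-6\right) T{\left(G \right)} = 19 \left(-6\right) \left(- \frac{2}{6} - 3\right) = - 114 \left(\left(-2\right) \frac{1}{6} - 3\right) = - 114 \left(- \frac{1}{3} - 3\right) = \left(-114\right) \left(- \frac{10}{3}\right) = 380$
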